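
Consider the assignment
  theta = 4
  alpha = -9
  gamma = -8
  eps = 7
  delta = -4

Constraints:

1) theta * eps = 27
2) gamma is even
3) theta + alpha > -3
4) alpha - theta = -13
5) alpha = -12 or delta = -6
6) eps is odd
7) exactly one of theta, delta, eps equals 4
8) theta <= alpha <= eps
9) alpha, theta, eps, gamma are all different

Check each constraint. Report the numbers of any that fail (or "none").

Constraints 1, 3, 5, and 8 are violated.

1) theta * eps = 4 * 7 = 28, not 27 — fails.
2) gamma = -8 is even — holds.
3) theta + alpha = 4 + (-9) = -5; -5 ≤ -3, bound -3 not met — fails.
4) alpha - theta = -9 - 4 = -13 — holds.
5) alpha = -9 ≠ -12 and delta = -4 ≠ -6; both disjuncts false — fails.
6) eps = 7 is odd — holds.
7) theta=4, delta=-4, eps=7; 1 of them equals 4 — holds.
8) values 4, -9, 7; theta = 4 is not <= alpha = -9 — fails.
9) values -9, 4, 7, -8 are pairwise distinct — holds.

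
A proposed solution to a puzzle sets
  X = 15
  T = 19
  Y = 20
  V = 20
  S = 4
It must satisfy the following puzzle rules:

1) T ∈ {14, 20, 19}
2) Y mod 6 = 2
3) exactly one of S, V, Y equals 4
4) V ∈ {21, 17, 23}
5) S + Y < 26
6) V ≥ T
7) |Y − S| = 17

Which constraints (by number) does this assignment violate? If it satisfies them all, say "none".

1) T = 19 is in {14, 20, 19}  OK
2) 20 mod 6 = 2  OK
3) S=4, V=20, Y=20; 1 of them equals 4  OK
4) V = 20 is not in {21, 17, 23}  FAIL
5) S + Y = 4 + 20 = 24; 24 < 26  OK
6) V = 20, T = 19; 20 ≥ 19  OK
7) |20 − 4| = 16, not 17  FAIL

The assignment fails constraints 4 and 7.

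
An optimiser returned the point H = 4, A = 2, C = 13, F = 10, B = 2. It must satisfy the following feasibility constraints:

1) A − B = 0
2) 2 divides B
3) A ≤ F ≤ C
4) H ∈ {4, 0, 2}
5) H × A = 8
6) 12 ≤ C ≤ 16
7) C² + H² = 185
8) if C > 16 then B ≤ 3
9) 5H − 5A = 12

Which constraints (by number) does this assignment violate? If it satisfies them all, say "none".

1) A − B = 2 − 2 = 0  true
2) 2 / 2 = 1, so 2 divides 2  true
3) values 2 ≤ 10 ≤ 13  true
4) H = 4 is in {4, 0, 2}  true
5) H × A = 4 × 2 = 8  true
6) C = 13 lies in [12, 16]  true
7) C² + H² = 13² + 4² = 169 + 16 = 185  true
8) C = 13, not > 16; antecedent false, conditional vacuously true  true
9) 5H − 5A = 5(4) − 5(2) = 10, not 12  false

The assignment fails constraint 9.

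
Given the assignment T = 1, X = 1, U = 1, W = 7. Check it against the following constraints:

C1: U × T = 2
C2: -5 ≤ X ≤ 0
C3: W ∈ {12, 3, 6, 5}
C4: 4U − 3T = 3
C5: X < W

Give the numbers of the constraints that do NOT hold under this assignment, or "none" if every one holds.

C1: U × T = 1 × 1 = 1, not 2  FAIL
C2: X = 1 is outside [-5, 0]  FAIL
C3: W = 7 is not in {12, 3, 6, 5}  FAIL
C4: 4U − 3T = 4(1) − 3(1) = 1, not 3  FAIL
C5: X = 1, W = 7; 1 < 7  OK

Constraints 1, 2, 3, and 4 are violated.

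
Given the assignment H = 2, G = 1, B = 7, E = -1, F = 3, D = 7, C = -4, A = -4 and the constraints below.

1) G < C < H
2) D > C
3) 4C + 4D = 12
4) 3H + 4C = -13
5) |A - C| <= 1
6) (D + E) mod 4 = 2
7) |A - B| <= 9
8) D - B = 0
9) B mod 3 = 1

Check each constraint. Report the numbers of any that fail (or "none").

No — constraints 1, 4, 7 are not satisfied.

1) values 1, -4, 2; G = 1 is not < C = -4  no
2) D = 7, C = -4; 7 > -4  yes
3) 4C + 4D = 4(-4) + 4(7) = 12  yes
4) 3H + 4C = 3(2) + 4(-4) = -10, not -13  no
5) |-4 - (-4)| = 0; 0 ≤ 1  yes
6) D + E = 6; 6 mod 4 = 2  yes
7) |-4 - 7| = 11; 11 > 9, exceeds bound 9  no
8) D - B = 7 - 7 = 0  yes
9) 7 mod 3 = 1  yes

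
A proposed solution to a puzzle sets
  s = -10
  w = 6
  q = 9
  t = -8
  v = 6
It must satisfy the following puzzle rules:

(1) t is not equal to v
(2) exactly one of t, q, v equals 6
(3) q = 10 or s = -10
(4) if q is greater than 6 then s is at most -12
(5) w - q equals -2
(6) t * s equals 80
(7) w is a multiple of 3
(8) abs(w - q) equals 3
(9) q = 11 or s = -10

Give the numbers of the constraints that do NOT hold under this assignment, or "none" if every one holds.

(1) t = -8, v = 6; distinct — satisfied.
(2) t=-8, q=9, v=6; 1 of them equals 6 — satisfied.
(3) q = 9 ≠ 10, but s = -10 = -10 (second disjunct) — satisfied.
(4) q = 9 > 6, so we need s ≤ -12; but s = -10 > -12 — violated.
(5) w - q = 6 - 9 = -3, not -2 — violated.
(6) t * s = -8 * (-10) = 80 — satisfied.
(7) 6 / 3 = 2, so 3 divides 6 — satisfied.
(8) abs(6 - 9) = 3 — satisfied.
(9) q = 9 ≠ 11, but s = -10 = -10 (second disjunct) — satisfied.

The assignment fails constraints 4, 5.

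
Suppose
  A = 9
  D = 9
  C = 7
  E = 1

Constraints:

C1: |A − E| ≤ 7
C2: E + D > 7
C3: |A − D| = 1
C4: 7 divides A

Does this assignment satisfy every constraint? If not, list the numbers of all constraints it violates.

C1: |9 − 1| = 8; 8 > 7, exceeds bound 7  ✗
C2: E + D = 1 + 9 = 10; 10 > 7  ✓
C3: |9 − 9| = 0, not 1  ✗
C4: 9 = 7×1 + 2, so 7 does not divide 9  ✗

No — constraints 1, 3, and 4 are not satisfied.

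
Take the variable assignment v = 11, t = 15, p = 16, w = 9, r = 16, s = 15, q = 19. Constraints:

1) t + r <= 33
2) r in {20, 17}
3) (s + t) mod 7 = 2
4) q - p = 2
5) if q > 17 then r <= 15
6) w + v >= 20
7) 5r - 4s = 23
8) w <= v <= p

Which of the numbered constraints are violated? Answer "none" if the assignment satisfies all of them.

1) t + r = 15 + 16 = 31; 31 ≤ 33 — satisfied.
2) r = 16 is not in {20, 17} — violated.
3) s + t = 30; 30 mod 7 = 2 — satisfied.
4) q - p = 19 - 16 = 3, not 2 — violated.
5) q = 19 > 17, so we need r ≤ 15; but r = 16 > 15 — violated.
6) w + v = 9 + 11 = 20; 20 ≥ 20 — satisfied.
7) 5r - 4s = 5(16) - 4(15) = 20, not 23 — violated.
8) values 9 <= 11 <= 16 — satisfied.

Constraints 2, 4, 5, 7 do not hold.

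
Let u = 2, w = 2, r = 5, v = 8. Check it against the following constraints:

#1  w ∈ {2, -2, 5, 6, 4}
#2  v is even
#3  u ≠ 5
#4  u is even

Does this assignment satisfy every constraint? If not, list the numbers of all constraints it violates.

All constraints are satisfied.

#1 w = 2 is in {2, -2, 5, 6, 4}  true
#2 v = 8 is even  true
#3 u = 2, and 2 ≠ 5  true
#4 u = 2 is even  true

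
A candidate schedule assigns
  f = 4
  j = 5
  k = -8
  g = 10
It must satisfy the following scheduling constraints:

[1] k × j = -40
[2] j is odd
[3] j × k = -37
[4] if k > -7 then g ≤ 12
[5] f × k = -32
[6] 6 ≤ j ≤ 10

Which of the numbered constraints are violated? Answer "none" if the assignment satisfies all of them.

[1] k × j = -8 × 5 = -40 — OK.
[2] j = 5 is odd — OK.
[3] j × k = 5 × (-8) = -40, not -37 — violated.
[4] k = -8, not > -7; antecedent false, conditional vacuously true — OK.
[5] f × k = 4 × (-8) = -32 — OK.
[6] j = 5 is outside [6, 10] — violated.

No — constraints 3, 6 are not satisfied.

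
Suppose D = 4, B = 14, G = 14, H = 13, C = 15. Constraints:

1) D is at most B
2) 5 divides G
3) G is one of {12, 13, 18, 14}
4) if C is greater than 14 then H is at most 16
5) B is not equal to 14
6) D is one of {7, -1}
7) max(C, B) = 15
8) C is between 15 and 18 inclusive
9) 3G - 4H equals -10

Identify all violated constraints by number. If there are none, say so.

1) D = 4, B = 14; 4 ≤ 14  OK
2) 14 = 5*2 + 4, so 5 does not divide 14  FAIL
3) G = 14 is in {12, 13, 18, 14}  OK
4) C = 15 > 14, so we need H ≤ 16; H = 13 ≤ 16  OK
5) B = 14, but 14 is required to differ  FAIL
6) D = 4 is not in {7, -1}  FAIL
7) max(15, 14) = 15  OK
8) C = 15 lies in [15, 18]  OK
9) 3G - 4H = 3(14) - 4(13) = -10  OK

No — constraints 2, 5, 6 are not satisfied.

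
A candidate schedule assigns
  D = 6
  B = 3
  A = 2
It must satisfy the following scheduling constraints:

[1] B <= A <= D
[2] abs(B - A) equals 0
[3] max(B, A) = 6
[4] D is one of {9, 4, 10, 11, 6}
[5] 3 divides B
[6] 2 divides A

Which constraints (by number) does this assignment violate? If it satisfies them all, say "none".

Constraints 1, 2, and 3 do not hold.

[1] values 3, 2, 6; B = 3 is not <= A = 2 — violated.
[2] abs(3 - 2) = 1, not 0 — violated.
[3] max(3, 2) = 3, not 6 — violated.
[4] D = 6 is in {9, 4, 10, 11, 6} — OK.
[5] 3 / 3 = 1, so 3 divides 3 — OK.
[6] 2 / 2 = 1, so 2 divides 2 — OK.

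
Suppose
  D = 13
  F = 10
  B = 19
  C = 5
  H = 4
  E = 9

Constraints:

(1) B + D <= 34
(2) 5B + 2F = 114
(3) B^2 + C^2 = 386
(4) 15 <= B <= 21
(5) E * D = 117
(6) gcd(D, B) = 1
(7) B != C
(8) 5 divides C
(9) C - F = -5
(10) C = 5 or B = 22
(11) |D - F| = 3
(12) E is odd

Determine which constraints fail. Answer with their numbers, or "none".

Constraint 2 does not hold.

(1) B + D = 19 + 13 = 32; 32 ≤ 34  yes
(2) 5B + 2F = 5(19) + 2(10) = 115, not 114  no
(3) B^2 + C^2 = 19^2 + 5^2 = 361 + 25 = 386  yes
(4) B = 19 lies in [15, 21]  yes
(5) E * D = 9 * 13 = 117  yes
(6) gcd(13, 19) = 1  yes
(7) B = 19, C = 5; distinct  yes
(8) 5 / 5 = 1, so 5 divides 5  yes
(9) C - F = 5 - 10 = -5  yes
(10) C = 5 = 5 (first disjunct)  yes
(11) |13 - 10| = 3  yes
(12) E = 9 is odd  yes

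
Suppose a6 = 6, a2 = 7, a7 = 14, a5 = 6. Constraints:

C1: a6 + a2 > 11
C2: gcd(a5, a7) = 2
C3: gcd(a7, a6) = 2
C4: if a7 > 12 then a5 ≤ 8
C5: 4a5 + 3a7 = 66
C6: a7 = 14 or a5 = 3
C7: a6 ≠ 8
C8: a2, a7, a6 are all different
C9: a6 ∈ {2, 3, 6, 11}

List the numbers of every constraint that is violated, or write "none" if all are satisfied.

None — every constraint holds.

C1: a6 + a2 = 6 + 7 = 13; 13 > 11  ✔
C2: gcd(6, 14) = 2  ✔
C3: gcd(14, 6) = 2  ✔
C4: a7 = 14 > 12, so we need a5 ≤ 8; a5 = 6 ≤ 8  ✔
C5: 4a5 + 3a7 = 4(6) + 3(14) = 66  ✔
C6: a7 = 14 = 14 (first disjunct)  ✔
C7: a6 = 6, and 6 ≠ 8  ✔
C8: values 7, 14, 6 are pairwise distinct  ✔
C9: a6 = 6 is in {2, 3, 6, 11}  ✔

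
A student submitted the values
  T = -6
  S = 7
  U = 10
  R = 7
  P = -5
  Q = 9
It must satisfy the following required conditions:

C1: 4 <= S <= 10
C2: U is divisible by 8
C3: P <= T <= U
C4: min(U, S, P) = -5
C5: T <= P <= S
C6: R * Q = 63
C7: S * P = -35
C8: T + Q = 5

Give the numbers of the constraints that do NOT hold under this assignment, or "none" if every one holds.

C1: S = 7 lies in [4, 10] — holds.
C2: 10 = 8*1 + 2, so 8 does not divide 10 — fails.
C3: values -5, -6, 10; P = -5 is not <= T = -6 — fails.
C4: min(10, 7, -5) = -5 — holds.
C5: values -6 <= -5 <= 7 — holds.
C6: R * Q = 7 * 9 = 63 — holds.
C7: S * P = 7 * (-5) = -35 — holds.
C8: T + Q = -6 + 9 = 3, not 5 — fails.

The assignment fails constraints 2, 3, 8.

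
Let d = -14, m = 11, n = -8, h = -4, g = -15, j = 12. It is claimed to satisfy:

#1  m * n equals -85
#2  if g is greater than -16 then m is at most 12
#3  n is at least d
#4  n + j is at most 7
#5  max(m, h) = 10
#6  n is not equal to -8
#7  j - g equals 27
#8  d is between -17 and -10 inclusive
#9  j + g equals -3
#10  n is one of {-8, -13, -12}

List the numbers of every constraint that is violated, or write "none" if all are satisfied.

The assignment fails constraints 1, 5, and 6.

#1 m * n = 11 * (-8) = -88, not -85 — fails.
#2 g = -15 > -16, so we need m ≤ 12; m = 11 ≤ 12 — holds.
#3 n = -8, d = -14; -8 ≥ -14 — holds.
#4 n + j = -8 + 12 = 4; 4 ≤ 7 — holds.
#5 max(11, -4) = 11, not 10 — fails.
#6 n = -8, but -8 is required to differ — fails.
#7 j - g = 12 - (-15) = 27 — holds.
#8 d = -14 lies in [-17, -10] — holds.
#9 j + g = 12 + (-15) = -3 — holds.
#10 n = -8 is in {-8, -13, -12} — holds.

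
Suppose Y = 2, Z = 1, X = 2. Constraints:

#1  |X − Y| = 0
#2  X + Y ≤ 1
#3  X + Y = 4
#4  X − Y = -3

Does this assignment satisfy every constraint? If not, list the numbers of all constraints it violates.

#1 |2 − 2| = 0 — holds.
#2 X + Y = 2 + 2 = 4; 4 > 1, bound 1 not met — fails.
#3 X + Y = 2 + 2 = 4 — holds.
#4 X − Y = 2 − 2 = 0, not -3 — fails.

Constraints 2 and 4 are violated.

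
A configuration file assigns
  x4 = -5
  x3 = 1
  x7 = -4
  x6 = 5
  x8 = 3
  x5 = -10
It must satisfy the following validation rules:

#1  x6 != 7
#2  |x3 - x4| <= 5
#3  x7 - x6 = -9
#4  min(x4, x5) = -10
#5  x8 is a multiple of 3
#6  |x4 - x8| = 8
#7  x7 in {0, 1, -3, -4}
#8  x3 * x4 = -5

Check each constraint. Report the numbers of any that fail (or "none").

#1 x6 = 5, and 5 ≠ 7  yes
#2 |1 - (-5)| = 6; 6 > 5, exceeds bound 5  no
#3 x7 - x6 = -4 - 5 = -9  yes
#4 min(-5, -10) = -10  yes
#5 3 / 3 = 1, so 3 divides 3  yes
#6 |-5 - 3| = 8  yes
#7 x7 = -4 is in {0, 1, -3, -4}  yes
#8 x3 * x4 = 1 * (-5) = -5  yes

No — constraint 2 is not satisfied.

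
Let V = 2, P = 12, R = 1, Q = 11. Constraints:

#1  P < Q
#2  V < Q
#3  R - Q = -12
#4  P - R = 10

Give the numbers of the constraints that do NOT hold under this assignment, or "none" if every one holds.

#1 P = 12, Q = 11; 12 ≥ 11 (want <) — does not hold.
#2 V = 2, Q = 11; 2 < 11 — holds.
#3 R - Q = 1 - 11 = -10, not -12 — does not hold.
#4 P - R = 12 - 1 = 11, not 10 — does not hold.

No — constraints 1, 3, 4 are not satisfied.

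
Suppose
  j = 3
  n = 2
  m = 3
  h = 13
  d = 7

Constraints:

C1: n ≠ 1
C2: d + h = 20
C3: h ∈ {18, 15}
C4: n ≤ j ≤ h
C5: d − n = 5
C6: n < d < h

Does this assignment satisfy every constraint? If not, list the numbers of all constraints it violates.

C1: n = 2, and 2 ≠ 1 — holds.
C2: d + h = 7 + 13 = 20 — holds.
C3: h = 13 is not in {18, 15} — does not hold.
C4: values 2 ≤ 3 ≤ 13 — holds.
C5: d − n = 7 − 2 = 5 — holds.
C6: values 2 < 7 < 13 — holds.

No — constraint 3 is not satisfied.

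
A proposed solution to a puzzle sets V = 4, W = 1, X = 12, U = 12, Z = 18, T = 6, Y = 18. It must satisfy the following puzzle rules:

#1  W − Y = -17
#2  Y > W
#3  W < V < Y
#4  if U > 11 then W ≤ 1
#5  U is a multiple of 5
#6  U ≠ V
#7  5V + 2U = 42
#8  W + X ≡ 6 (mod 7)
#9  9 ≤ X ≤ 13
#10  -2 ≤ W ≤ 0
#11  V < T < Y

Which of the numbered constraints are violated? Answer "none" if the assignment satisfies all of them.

#1 W − Y = 1 − 18 = -17  OK
#2 Y = 18, W = 1; 18 > 1  OK
#3 values 1 < 4 < 18  OK
#4 U = 12 > 11, so we need W ≤ 1; W = 1 ≤ 1  OK
#5 12 = 5×2 + 2, so 5 does not divide 12  FAIL
#6 U = 12, V = 4; distinct  OK
#7 5V + 2U = 5(4) + 2(12) = 44, not 42  FAIL
#8 W + X = 13; 13 mod 7 = 6  OK
#9 X = 12 lies in [9, 13]  OK
#10 W = 1 is outside [-2, 0]  FAIL
#11 values 4 < 6 < 18  OK

Constraints 5, 7, and 10 are violated.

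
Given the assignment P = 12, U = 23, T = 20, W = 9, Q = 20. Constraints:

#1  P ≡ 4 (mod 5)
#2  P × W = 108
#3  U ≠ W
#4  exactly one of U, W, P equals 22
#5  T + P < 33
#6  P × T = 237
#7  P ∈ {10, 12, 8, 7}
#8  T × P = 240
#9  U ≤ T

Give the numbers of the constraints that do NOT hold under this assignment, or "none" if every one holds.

The assignment fails constraints 1, 4, 6, and 9.

#1 12 mod 5 = 2, not 4 — does not hold.
#2 P × W = 12 × 9 = 108 — holds.
#3 U = 23, W = 9; distinct — holds.
#4 U=23, W=9, P=12; 0 of them equal 22, not exactly one — does not hold.
#5 T + P = 20 + 12 = 32; 32 < 33 — holds.
#6 P × T = 12 × 20 = 240, not 237 — does not hold.
#7 P = 12 is in {10, 12, 8, 7} — holds.
#8 T × P = 20 × 12 = 240 — holds.
#9 U = 23, T = 20; 23 > 20 (want ≤) — does not hold.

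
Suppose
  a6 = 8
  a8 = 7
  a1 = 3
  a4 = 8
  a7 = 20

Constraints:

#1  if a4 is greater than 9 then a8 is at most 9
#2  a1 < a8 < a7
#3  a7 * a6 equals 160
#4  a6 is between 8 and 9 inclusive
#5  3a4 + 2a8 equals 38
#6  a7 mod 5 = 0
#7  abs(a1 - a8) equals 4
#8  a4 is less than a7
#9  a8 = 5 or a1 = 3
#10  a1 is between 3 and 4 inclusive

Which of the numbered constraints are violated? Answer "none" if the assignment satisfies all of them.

None — every constraint holds.

#1 a4 = 8, not > 9; antecedent false, conditional vacuously true  OK
#2 values 3 < 7 < 20  OK
#3 a7 * a6 = 20 * 8 = 160  OK
#4 a6 = 8 lies in [8, 9]  OK
#5 3a4 + 2a8 = 3(8) + 2(7) = 38  OK
#6 20 mod 5 = 0  OK
#7 abs(3 - 7) = 4  OK
#8 a4 = 8, a7 = 20; 8 < 20  OK
#9 a8 = 7 ≠ 5, but a1 = 3 = 3 (second disjunct)  OK
#10 a1 = 3 lies in [3, 4]  OK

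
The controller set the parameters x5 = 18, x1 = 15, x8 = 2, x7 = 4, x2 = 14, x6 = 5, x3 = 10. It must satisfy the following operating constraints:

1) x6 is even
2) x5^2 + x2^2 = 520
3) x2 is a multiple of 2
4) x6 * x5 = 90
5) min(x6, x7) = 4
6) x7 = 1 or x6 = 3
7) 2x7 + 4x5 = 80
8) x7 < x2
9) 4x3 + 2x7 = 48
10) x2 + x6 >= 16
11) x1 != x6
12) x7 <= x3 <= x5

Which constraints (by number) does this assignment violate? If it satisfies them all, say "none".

Violated: 1 and 6.

1) x6 = 5 is odd  fails
2) x5^2 + x2^2 = 18^2 + 14^2 = 324 + 196 = 520  holds
3) 14 / 2 = 7, so 2 divides 14  holds
4) x6 * x5 = 5 * 18 = 90  holds
5) min(5, 4) = 4  holds
6) x7 = 4 ≠ 1 and x6 = 5 ≠ 3; both disjuncts false  fails
7) 2x7 + 4x5 = 2(4) + 4(18) = 80  holds
8) x7 = 4, x2 = 14; 4 < 14  holds
9) 4x3 + 2x7 = 4(10) + 2(4) = 48  holds
10) x2 + x6 = 14 + 5 = 19; 19 ≥ 16  holds
11) x1 = 15, x6 = 5; distinct  holds
12) values 4 <= 10 <= 18  holds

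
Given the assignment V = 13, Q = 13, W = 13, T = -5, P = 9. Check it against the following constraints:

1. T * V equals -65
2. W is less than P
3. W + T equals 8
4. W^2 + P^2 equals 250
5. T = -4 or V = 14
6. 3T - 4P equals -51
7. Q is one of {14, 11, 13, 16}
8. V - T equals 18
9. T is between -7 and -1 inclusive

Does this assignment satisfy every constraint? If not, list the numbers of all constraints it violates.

Violated: 2, 5.

1. T * V = -5 * 13 = -65  ✓
2. W = 13, P = 9; 13 ≥ 9 (want <)  ✗
3. W + T = 13 + (-5) = 8  ✓
4. W^2 + P^2 = 13^2 + 9^2 = 169 + 81 = 250  ✓
5. T = -5 ≠ -4 and V = 13 ≠ 14; both disjuncts false  ✗
6. 3T - 4P = 3(-5) - 4(9) = -51  ✓
7. Q = 13 is in {14, 11, 13, 16}  ✓
8. V - T = 13 - (-5) = 18  ✓
9. T = -5 lies in [-7, -1]  ✓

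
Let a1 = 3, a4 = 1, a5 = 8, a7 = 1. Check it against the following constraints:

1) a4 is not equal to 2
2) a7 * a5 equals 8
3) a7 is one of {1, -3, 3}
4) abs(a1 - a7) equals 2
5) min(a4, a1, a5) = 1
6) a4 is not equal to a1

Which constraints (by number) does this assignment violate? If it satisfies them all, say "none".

1) a4 = 1, and 1 ≠ 2 — OK.
2) a7 * a5 = 1 * 8 = 8 — OK.
3) a7 = 1 is in {1, -3, 3} — OK.
4) abs(3 - 1) = 2 — OK.
5) min(1, 3, 8) = 1 — OK.
6) a4 = 1, a1 = 3; distinct — OK.

All constraints are satisfied.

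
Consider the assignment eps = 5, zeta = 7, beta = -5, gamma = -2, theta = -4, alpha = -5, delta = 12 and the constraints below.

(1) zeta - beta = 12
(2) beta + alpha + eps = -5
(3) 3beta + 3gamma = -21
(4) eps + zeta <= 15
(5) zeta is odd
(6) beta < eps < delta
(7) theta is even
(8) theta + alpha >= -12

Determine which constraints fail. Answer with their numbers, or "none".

(1) zeta - beta = 7 - (-5) = 12 — holds.
(2) beta + alpha + eps = -5 + (-5) + 5 = -5 — holds.
(3) 3beta + 3gamma = 3(-5) + 3(-2) = -21 — holds.
(4) eps + zeta = 5 + 7 = 12; 12 ≤ 15 — holds.
(5) zeta = 7 is odd — holds.
(6) values -5 < 5 < 12 — holds.
(7) theta = -4 is even — holds.
(8) theta + alpha = -4 + (-5) = -9; -9 ≥ -12 — holds.

All constraints are satisfied.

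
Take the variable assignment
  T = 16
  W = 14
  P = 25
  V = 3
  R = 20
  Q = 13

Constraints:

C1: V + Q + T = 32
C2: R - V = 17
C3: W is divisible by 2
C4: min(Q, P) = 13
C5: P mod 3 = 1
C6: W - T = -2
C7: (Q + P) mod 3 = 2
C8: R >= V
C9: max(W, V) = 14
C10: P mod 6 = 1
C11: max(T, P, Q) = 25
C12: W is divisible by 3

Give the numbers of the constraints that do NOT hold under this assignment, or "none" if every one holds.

C1: V + Q + T = 3 + 13 + 16 = 32  true
C2: R - V = 20 - 3 = 17  true
C3: 14 / 2 = 7, so 2 divides 14  true
C4: min(13, 25) = 13  true
C5: 25 mod 3 = 1  true
C6: W - T = 14 - 16 = -2  true
C7: Q + P = 38; 38 mod 3 = 2  true
C8: R = 20, V = 3; 20 ≥ 3  true
C9: max(14, 3) = 14  true
C10: 25 mod 6 = 1  true
C11: max(16, 25, 13) = 25  true
C12: 14 = 3*4 + 2, so 3 does not divide 14  false

Constraint 12 is violated.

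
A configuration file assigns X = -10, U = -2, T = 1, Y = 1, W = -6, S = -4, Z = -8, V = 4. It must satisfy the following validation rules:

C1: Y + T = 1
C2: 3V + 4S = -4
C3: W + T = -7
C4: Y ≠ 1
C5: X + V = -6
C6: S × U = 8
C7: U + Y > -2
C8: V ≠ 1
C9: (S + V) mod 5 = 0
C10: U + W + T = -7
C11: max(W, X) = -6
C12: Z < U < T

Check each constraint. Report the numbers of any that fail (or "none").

Constraints 1, 3, and 4 are violated.

C1: Y + T = 1 + 1 = 2, not 1 — does not hold.
C2: 3V + 4S = 3(4) + 4(-4) = -4 — holds.
C3: W + T = -6 + 1 = -5, not -7 — does not hold.
C4: Y = 1, but 1 is required to differ — does not hold.
C5: X + V = -10 + 4 = -6 — holds.
C6: S × U = -4 × (-2) = 8 — holds.
C7: U + Y = -2 + 1 = -1; -1 > -2 — holds.
C8: V = 4, and 4 ≠ 1 — holds.
C9: S + V = 0; 0 mod 5 = 0 — holds.
C10: U + W + T = -2 + (-6) + 1 = -7 — holds.
C11: max(-6, -10) = -6 — holds.
C12: values -8 < -2 < 1 — holds.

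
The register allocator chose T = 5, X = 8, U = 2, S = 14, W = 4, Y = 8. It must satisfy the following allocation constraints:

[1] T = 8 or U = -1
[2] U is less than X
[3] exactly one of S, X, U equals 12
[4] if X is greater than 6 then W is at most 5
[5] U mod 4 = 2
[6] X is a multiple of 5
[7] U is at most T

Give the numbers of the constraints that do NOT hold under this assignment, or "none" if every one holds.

Violated: 1, 3, and 6.

[1] T = 5 ≠ 8 and U = 2 ≠ -1; both disjuncts false  ✘
[2] U = 2, X = 8; 2 < 8  ✔
[3] S=14, X=8, U=2; 0 of them equal 12, not exactly one  ✘
[4] X = 8 > 6, so we need W ≤ 5; W = 4 ≤ 5  ✔
[5] 2 mod 4 = 2  ✔
[6] 8 = 5*1 + 3, so 5 does not divide 8  ✘
[7] U = 2, T = 5; 2 ≤ 5  ✔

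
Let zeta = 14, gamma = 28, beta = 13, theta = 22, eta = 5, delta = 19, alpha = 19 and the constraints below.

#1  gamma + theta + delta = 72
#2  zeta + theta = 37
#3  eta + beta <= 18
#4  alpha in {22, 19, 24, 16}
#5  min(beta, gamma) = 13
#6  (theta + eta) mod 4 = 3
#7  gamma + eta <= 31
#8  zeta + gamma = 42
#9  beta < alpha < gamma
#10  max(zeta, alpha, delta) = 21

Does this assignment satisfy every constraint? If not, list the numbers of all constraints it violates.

Constraints 1, 2, 7, and 10 do not hold.

#1 gamma + theta + delta = 28 + 22 + 19 = 69, not 72  fails
#2 zeta + theta = 14 + 22 = 36, not 37  fails
#3 eta + beta = 5 + 13 = 18; 18 ≤ 18  holds
#4 alpha = 19 is in {22, 19, 24, 16}  holds
#5 min(13, 28) = 13  holds
#6 theta + eta = 27; 27 mod 4 = 3  holds
#7 gamma + eta = 28 + 5 = 33; 33 > 31, bound 31 not met  fails
#8 zeta + gamma = 14 + 28 = 42  holds
#9 values 13 < 19 < 28  holds
#10 max(14, 19, 19) = 19, not 21  fails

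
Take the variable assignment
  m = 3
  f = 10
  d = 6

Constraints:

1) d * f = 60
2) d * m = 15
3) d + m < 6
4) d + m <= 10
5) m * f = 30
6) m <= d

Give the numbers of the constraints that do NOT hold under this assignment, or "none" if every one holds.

1) d * f = 6 * 10 = 60  ✔
2) d * m = 6 * 3 = 18, not 15  ✘
3) d + m = 6 + 3 = 9; 9 ≥ 6, bound 6 not met  ✘
4) d + m = 6 + 3 = 9; 9 ≤ 10  ✔
5) m * f = 3 * 10 = 30  ✔
6) m = 3, d = 6; 3 ≤ 6  ✔

Violated: 2, 3.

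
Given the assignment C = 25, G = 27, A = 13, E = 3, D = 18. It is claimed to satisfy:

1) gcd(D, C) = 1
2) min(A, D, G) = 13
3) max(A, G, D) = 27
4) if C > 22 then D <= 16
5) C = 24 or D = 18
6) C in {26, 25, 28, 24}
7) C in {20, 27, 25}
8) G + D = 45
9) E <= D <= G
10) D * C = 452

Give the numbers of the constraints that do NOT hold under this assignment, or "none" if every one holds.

1) gcd(18, 25) = 1 — OK.
2) min(13, 18, 27) = 13 — OK.
3) max(13, 27, 18) = 27 — OK.
4) C = 25 > 22, so we need D ≤ 16; but D = 18 > 16 — violated.
5) C = 25 ≠ 24, but D = 18 = 18 (second disjunct) — OK.
6) C = 25 is in {26, 25, 28, 24} — OK.
7) C = 25 is in {20, 27, 25} — OK.
8) G + D = 27 + 18 = 45 — OK.
9) values 3 <= 18 <= 27 — OK.
10) D * C = 18 * 25 = 450, not 452 — violated.

The assignment fails constraints 4 and 10.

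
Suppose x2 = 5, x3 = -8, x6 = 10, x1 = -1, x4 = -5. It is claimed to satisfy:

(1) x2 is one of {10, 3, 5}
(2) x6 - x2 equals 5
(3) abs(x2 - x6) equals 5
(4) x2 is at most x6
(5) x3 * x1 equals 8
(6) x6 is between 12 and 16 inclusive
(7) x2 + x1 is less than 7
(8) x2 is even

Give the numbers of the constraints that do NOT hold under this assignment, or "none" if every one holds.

(1) x2 = 5 is in {10, 3, 5}  holds
(2) x6 - x2 = 10 - 5 = 5  holds
(3) abs(5 - 10) = 5  holds
(4) x2 = 5, x6 = 10; 5 ≤ 10  holds
(5) x3 * x1 = -8 * (-1) = 8  holds
(6) x6 = 10 is outside [12, 16]  fails
(7) x2 + x1 = 5 + (-1) = 4; 4 < 7  holds
(8) x2 = 5 is odd  fails

Constraints 6, 8 are violated.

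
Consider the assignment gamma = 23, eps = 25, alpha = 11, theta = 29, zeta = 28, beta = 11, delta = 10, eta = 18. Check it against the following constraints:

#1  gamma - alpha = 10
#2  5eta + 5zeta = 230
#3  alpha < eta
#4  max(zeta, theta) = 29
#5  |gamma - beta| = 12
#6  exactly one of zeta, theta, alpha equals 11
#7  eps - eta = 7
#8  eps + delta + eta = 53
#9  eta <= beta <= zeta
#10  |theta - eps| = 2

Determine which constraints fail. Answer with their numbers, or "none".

Constraints 1, 9, and 10 do not hold.

#1 gamma - alpha = 23 - 11 = 12, not 10  ✘
#2 5eta + 5zeta = 5(18) + 5(28) = 230  ✔
#3 alpha = 11, eta = 18; 11 < 18  ✔
#4 max(28, 29) = 29  ✔
#5 |23 - 11| = 12  ✔
#6 zeta=28, theta=29, alpha=11; 1 of them equals 11  ✔
#7 eps - eta = 25 - 18 = 7  ✔
#8 eps + delta + eta = 25 + 10 + 18 = 53  ✔
#9 values 18, 11, 28; eta = 18 is not <= beta = 11  ✘
#10 |29 - 25| = 4, not 2  ✘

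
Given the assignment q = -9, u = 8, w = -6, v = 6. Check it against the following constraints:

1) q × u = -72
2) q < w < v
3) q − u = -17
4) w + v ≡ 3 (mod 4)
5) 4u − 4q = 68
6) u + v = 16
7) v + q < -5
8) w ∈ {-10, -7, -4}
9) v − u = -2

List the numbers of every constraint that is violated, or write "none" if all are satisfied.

Violated: 4, 6, 7, and 8.

1) q × u = -9 × 8 = -72 — holds.
2) values -9 < -6 < 6 — holds.
3) q − u = -9 − 8 = -17 — holds.
4) w + v = 0; 0 mod 4 = 0, not 3 — does not hold.
5) 4u − 4q = 4(8) − 4(-9) = 68 — holds.
6) u + v = 8 + 6 = 14, not 16 — does not hold.
7) v + q = 6 + (-9) = -3; -3 ≥ -5, bound -5 not met — does not hold.
8) w = -6 is not in {-10, -7, -4} — does not hold.
9) v − u = 6 − 8 = -2 — holds.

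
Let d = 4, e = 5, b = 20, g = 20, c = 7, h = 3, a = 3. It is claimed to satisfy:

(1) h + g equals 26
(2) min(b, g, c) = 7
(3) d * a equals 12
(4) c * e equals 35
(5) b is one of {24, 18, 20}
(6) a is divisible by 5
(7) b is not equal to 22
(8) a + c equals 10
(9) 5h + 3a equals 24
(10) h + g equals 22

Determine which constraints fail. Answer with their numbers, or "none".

(1) h + g = 3 + 20 = 23, not 26  fails
(2) min(20, 20, 7) = 7  holds
(3) d * a = 4 * 3 = 12  holds
(4) c * e = 7 * 5 = 35  holds
(5) b = 20 is in {24, 18, 20}  holds
(6) 3 = 5*0 + 3, so 5 does not divide 3  fails
(7) b = 20, and 20 ≠ 22  holds
(8) a + c = 3 + 7 = 10  holds
(9) 5h + 3a = 5(3) + 3(3) = 24  holds
(10) h + g = 3 + 20 = 23, not 22  fails

Violated: 1, 6, 10.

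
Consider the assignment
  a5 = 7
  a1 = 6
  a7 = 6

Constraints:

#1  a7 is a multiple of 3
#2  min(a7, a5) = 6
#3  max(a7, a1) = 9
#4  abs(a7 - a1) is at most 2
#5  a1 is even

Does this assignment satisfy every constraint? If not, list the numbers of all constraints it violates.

No — constraint 3 is not satisfied.

#1 6 / 3 = 2, so 3 divides 6  ✔
#2 min(6, 7) = 6  ✔
#3 max(6, 6) = 6, not 9  ✘
#4 abs(6 - 6) = 0; 0 ≤ 2  ✔
#5 a1 = 6 is even  ✔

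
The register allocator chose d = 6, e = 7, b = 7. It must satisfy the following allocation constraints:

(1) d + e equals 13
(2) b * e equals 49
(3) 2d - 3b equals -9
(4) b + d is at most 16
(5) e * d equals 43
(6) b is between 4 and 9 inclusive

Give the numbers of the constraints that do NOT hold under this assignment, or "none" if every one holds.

The assignment fails constraint 5.

(1) d + e = 6 + 7 = 13 — satisfied.
(2) b * e = 7 * 7 = 49 — satisfied.
(3) 2d - 3b = 2(6) - 3(7) = -9 — satisfied.
(4) b + d = 7 + 6 = 13; 13 ≤ 16 — satisfied.
(5) e * d = 7 * 6 = 42, not 43 — violated.
(6) b = 7 lies in [4, 9] — satisfied.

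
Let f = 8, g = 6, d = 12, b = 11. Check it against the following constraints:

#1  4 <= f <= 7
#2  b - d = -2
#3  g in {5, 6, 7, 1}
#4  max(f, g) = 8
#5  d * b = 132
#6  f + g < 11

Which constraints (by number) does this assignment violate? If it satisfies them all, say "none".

#1 f = 8 is outside [4, 7] — does not hold.
#2 b - d = 11 - 12 = -1, not -2 — does not hold.
#3 g = 6 is in {5, 6, 7, 1} — holds.
#4 max(8, 6) = 8 — holds.
#5 d * b = 12 * 11 = 132 — holds.
#6 f + g = 8 + 6 = 14; 14 ≥ 11, bound 11 not met — does not hold.

Violated: 1, 2, and 6.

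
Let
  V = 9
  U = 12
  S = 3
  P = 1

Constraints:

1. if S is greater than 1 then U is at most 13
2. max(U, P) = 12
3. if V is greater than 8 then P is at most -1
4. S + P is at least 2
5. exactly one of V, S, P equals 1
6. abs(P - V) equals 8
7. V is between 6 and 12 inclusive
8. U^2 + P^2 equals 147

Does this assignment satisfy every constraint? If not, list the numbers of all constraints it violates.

1. S = 3 > 1, so we need U ≤ 13; U = 12 ≤ 13  ✓
2. max(12, 1) = 12  ✓
3. V = 9 > 8, so we need P ≤ -1; but P = 1 > -1  ✗
4. S + P = 3 + 1 = 4; 4 ≥ 2  ✓
5. V=9, S=3, P=1; 1 of them equals 1  ✓
6. abs(1 - 9) = 8  ✓
7. V = 9 lies in [6, 12]  ✓
8. U^2 + P^2 = 12^2 + 1^2 = 144 + 1 = 145, not 147  ✗

No — constraints 3 and 8 are not satisfied.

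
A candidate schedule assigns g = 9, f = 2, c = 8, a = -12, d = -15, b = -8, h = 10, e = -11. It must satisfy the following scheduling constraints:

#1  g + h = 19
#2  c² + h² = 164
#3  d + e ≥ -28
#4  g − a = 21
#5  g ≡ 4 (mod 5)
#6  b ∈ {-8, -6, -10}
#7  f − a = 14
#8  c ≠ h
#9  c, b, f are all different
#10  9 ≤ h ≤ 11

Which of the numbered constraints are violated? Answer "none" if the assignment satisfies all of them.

#1 g + h = 9 + 10 = 19 — holds.
#2 c² + h² = 8² + 10² = 64 + 100 = 164 — holds.
#3 d + e = -15 + (-11) = -26; -26 ≥ -28 — holds.
#4 g − a = 9 − (-12) = 21 — holds.
#5 9 mod 5 = 4 — holds.
#6 b = -8 is in {-8, -6, -10} — holds.
#7 f − a = 2 − (-12) = 14 — holds.
#8 c = 8, h = 10; distinct — holds.
#9 values 8, -8, 2 are pairwise distinct — holds.
#10 h = 10 lies in [9, 11] — holds.

All constraints are satisfied.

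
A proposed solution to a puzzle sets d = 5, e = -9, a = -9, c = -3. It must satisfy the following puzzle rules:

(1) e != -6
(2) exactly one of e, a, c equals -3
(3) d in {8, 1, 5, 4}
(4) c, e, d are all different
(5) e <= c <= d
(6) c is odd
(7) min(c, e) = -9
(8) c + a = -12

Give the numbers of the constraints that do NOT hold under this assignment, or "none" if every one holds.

(1) e = -9, and -9 ≠ -6  yes
(2) e=-9, a=-9, c=-3; 1 of them equals -3  yes
(3) d = 5 is in {8, 1, 5, 4}  yes
(4) values -3, -9, 5 are pairwise distinct  yes
(5) values -9 <= -3 <= 5  yes
(6) c = -3 is odd  yes
(7) min(-3, -9) = -9  yes
(8) c + a = -3 + (-9) = -12  yes

No violations.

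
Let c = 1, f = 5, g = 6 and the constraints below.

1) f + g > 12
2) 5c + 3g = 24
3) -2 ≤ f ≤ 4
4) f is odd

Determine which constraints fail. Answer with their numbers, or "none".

Constraints 1, 2, and 3 do not hold.

1) f + g = 5 + 6 = 11; 11 ≤ 12, bound 12 not met — does not hold.
2) 5c + 3g = 5(1) + 3(6) = 23, not 24 — does not hold.
3) f = 5 is outside [-2, 4] — does not hold.
4) f = 5 is odd — holds.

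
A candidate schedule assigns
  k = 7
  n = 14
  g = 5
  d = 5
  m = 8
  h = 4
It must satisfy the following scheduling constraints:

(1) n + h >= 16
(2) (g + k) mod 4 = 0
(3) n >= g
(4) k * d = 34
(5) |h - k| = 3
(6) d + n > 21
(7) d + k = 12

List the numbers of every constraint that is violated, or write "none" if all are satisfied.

No — constraints 4 and 6 are not satisfied.

(1) n + h = 14 + 4 = 18; 18 ≥ 16  ✓
(2) g + k = 12; 12 mod 4 = 0  ✓
(3) n = 14, g = 5; 14 ≥ 5  ✓
(4) k * d = 7 * 5 = 35, not 34  ✗
(5) |4 - 7| = 3  ✓
(6) d + n = 5 + 14 = 19; 19 ≤ 21, bound 21 not met  ✗
(7) d + k = 5 + 7 = 12  ✓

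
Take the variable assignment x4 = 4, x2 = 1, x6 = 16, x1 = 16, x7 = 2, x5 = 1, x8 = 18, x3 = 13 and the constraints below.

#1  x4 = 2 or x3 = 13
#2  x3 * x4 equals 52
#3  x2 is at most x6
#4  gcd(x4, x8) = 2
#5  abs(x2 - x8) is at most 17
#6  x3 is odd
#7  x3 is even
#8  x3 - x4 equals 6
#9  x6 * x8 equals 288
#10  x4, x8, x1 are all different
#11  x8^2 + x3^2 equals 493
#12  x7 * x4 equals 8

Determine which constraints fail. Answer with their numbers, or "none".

Constraints 7, 8 are violated.

#1 x4 = 4 ≠ 2, but x3 = 13 = 13 (second disjunct) — satisfied.
#2 x3 * x4 = 13 * 4 = 52 — satisfied.
#3 x2 = 1, x6 = 16; 1 ≤ 16 — satisfied.
#4 gcd(4, 18) = 2 — satisfied.
#5 abs(1 - 18) = 17; 17 ≤ 17 — satisfied.
#6 x3 = 13 is odd — satisfied.
#7 x3 = 13 is odd — violated.
#8 x3 - x4 = 13 - 4 = 9, not 6 — violated.
#9 x6 * x8 = 16 * 18 = 288 — satisfied.
#10 values 4, 18, 16 are pairwise distinct — satisfied.
#11 x8^2 + x3^2 = 18^2 + 13^2 = 324 + 169 = 493 — satisfied.
#12 x7 * x4 = 2 * 4 = 8 — satisfied.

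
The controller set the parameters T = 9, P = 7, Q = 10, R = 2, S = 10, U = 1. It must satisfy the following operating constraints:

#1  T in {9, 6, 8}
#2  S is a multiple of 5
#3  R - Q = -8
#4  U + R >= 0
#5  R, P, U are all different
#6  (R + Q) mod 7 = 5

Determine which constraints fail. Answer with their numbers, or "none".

The assignment satisfies every constraint.

#1 T = 9 is in {9, 6, 8} — holds.
#2 10 / 5 = 2, so 5 divides 10 — holds.
#3 R - Q = 2 - 10 = -8 — holds.
#4 U + R = 1 + 2 = 3; 3 ≥ 0 — holds.
#5 values 2, 7, 1 are pairwise distinct — holds.
#6 R + Q = 12; 12 mod 7 = 5 — holds.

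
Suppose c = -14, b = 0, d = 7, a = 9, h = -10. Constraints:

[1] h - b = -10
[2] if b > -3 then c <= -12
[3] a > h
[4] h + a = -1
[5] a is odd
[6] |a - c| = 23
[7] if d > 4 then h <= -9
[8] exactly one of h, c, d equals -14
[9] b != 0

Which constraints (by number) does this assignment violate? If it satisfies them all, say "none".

Constraint 9 does not hold.

[1] h - b = -10 - 0 = -10  ✓
[2] b = 0 > -3, so we need c ≤ -12; c = -14 ≤ -12  ✓
[3] a = 9, h = -10; 9 > -10  ✓
[4] h + a = -10 + 9 = -1  ✓
[5] a = 9 is odd  ✓
[6] |9 - (-14)| = 23  ✓
[7] d = 7 > 4, so we need h ≤ -9; h = -10 ≤ -9  ✓
[8] h=-10, c=-14, d=7; 1 of them equals -14  ✓
[9] b = 0, but 0 is required to differ  ✗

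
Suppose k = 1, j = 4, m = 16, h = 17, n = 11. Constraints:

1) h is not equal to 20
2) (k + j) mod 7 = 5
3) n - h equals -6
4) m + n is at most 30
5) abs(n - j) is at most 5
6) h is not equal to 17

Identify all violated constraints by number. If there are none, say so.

No — constraints 5, 6 are not satisfied.

1) h = 17, and 17 ≠ 20  yes
2) k + j = 5; 5 mod 7 = 5  yes
3) n - h = 11 - 17 = -6  yes
4) m + n = 16 + 11 = 27; 27 ≤ 30  yes
5) abs(11 - 4) = 7; 7 > 5, exceeds bound 5  no
6) h = 17, but 17 is required to differ  no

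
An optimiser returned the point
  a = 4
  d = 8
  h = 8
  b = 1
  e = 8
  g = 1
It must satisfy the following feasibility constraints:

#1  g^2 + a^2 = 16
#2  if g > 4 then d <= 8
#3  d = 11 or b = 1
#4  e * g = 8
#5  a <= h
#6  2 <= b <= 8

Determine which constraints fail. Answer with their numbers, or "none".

#1 g^2 + a^2 = 1^2 + 4^2 = 1 + 16 = 17, not 16  FAIL
#2 g = 1, not > 4; antecedent false, conditional vacuously true  OK
#3 d = 8 ≠ 11, but b = 1 = 1 (second disjunct)  OK
#4 e * g = 8 * 1 = 8  OK
#5 a = 4, h = 8; 4 ≤ 8  OK
#6 b = 1 is outside [2, 8]  FAIL

Constraints 1 and 6 do not hold.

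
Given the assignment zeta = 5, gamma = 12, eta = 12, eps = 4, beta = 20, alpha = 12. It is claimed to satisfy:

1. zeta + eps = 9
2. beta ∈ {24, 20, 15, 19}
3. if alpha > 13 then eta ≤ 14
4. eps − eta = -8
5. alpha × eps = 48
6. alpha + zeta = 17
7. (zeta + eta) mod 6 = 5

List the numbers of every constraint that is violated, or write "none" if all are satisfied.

Yes — all constraints hold.

1. zeta + eps = 5 + 4 = 9 — holds.
2. beta = 20 is in {24, 20, 15, 19} — holds.
3. alpha = 12, not > 13; antecedent false, conditional vacuously true — holds.
4. eps − eta = 4 − 12 = -8 — holds.
5. alpha × eps = 12 × 4 = 48 — holds.
6. alpha + zeta = 12 + 5 = 17 — holds.
7. zeta + eta = 17; 17 mod 6 = 5 — holds.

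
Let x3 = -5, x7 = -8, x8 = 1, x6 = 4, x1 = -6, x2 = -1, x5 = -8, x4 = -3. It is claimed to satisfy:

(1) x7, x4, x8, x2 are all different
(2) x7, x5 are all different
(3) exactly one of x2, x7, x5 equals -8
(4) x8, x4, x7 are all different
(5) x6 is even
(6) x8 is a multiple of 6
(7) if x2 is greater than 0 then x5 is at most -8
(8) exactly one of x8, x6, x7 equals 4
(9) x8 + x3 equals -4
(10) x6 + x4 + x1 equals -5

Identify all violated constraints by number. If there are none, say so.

Constraints 2, 3, and 6 do not hold.

(1) values -8, -3, 1, -1 are pairwise distinct  OK
(2) x7 = x5 = -8, not all different  FAIL
(3) x2=-1, x7=-8, x5=-8; 2 of them equal -8, not exactly one  FAIL
(4) values 1, -3, -8 are pairwise distinct  OK
(5) x6 = 4 is even  OK
(6) 1 = 6*0 + 1, so 6 does not divide 1  FAIL
(7) x2 = -1, not > 0; antecedent false, conditional vacuously true  OK
(8) x8=1, x6=4, x7=-8; 1 of them equals 4  OK
(9) x8 + x3 = 1 + (-5) = -4  OK
(10) x6 + x4 + x1 = 4 + (-3) + (-6) = -5  OK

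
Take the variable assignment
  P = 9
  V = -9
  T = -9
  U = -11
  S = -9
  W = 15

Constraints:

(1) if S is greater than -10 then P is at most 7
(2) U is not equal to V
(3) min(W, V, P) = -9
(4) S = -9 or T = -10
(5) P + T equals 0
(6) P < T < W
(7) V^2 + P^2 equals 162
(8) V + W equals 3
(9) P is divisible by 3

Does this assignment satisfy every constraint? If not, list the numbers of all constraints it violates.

(1) S = -9 > -10, so we need P ≤ 7; but P = 9 > 7  fails
(2) U = -11, V = -9; distinct  holds
(3) min(15, -9, 9) = -9  holds
(4) S = -9 = -9 (first disjunct)  holds
(5) P + T = 9 + (-9) = 0  holds
(6) values 9, -9, 15; P = 9 is not < T = -9  fails
(7) V^2 + P^2 = (-9)^2 + 9^2 = 81 + 81 = 162  holds
(8) V + W = -9 + 15 = 6, not 3  fails
(9) 9 / 3 = 3, so 3 divides 9  holds

Constraints 1, 6, and 8 are violated.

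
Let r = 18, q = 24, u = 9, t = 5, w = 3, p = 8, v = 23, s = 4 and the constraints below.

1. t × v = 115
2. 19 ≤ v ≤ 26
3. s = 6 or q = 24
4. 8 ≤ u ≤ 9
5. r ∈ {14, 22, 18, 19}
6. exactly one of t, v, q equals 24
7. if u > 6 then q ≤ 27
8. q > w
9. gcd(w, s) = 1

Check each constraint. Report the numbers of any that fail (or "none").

No violations.

1. t × v = 5 × 23 = 115  ✔
2. v = 23 lies in [19, 26]  ✔
3. s = 4 ≠ 6, but q = 24 = 24 (second disjunct)  ✔
4. u = 9 lies in [8, 9]  ✔
5. r = 18 is in {14, 22, 18, 19}  ✔
6. t=5, v=23, q=24; 1 of them equals 24  ✔
7. u = 9 > 6, so we need q ≤ 27; q = 24 ≤ 27  ✔
8. q = 24, w = 3; 24 > 3  ✔
9. gcd(3, 4) = 1  ✔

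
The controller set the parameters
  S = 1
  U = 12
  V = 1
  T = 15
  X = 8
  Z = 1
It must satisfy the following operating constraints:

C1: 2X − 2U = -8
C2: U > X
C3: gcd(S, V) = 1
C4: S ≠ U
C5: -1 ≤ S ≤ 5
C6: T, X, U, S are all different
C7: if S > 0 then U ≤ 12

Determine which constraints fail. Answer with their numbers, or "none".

No violations.

C1: 2X − 2U = 2(8) − 2(12) = -8 — satisfied.
C2: U = 12, X = 8; 12 > 8 — satisfied.
C3: gcd(1, 1) = 1 — satisfied.
C4: S = 1, U = 12; distinct — satisfied.
C5: S = 1 lies in [-1, 5] — satisfied.
C6: values 15, 8, 12, 1 are pairwise distinct — satisfied.
C7: S = 1 > 0, so we need U ≤ 12; U = 12 ≤ 12 — satisfied.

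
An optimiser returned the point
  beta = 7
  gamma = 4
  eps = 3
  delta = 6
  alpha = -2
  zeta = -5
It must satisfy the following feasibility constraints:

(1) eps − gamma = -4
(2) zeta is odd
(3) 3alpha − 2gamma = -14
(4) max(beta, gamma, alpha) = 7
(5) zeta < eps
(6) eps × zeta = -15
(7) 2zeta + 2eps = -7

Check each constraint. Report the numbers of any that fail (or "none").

(1) eps − gamma = 3 − 4 = -1, not -4  fails
(2) zeta = -5 is odd  holds
(3) 3alpha − 2gamma = 3(-2) − 2(4) = -14  holds
(4) max(7, 4, -2) = 7  holds
(5) zeta = -5, eps = 3; -5 < 3  holds
(6) eps × zeta = 3 × (-5) = -15  holds
(7) 2zeta + 2eps = 2(-5) + 2(3) = -4, not -7  fails

Constraints 1, 7 do not hold.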